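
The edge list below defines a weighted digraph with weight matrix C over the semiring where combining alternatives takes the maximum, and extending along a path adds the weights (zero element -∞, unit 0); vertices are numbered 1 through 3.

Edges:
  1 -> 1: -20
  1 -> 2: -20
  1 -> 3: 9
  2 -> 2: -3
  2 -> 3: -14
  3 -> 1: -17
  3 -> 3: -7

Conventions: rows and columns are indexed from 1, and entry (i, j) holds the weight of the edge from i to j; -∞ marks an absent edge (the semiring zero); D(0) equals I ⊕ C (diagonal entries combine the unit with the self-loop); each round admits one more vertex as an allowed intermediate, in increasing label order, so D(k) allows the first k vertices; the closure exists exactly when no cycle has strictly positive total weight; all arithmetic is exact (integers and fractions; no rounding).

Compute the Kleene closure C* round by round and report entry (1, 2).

D(0):
  [0, -20, 9]
  [-∞, 0, -14]
  [-17, -∞, 0]
D(1):
  [0, -20, 9]
  [-∞, 0, -14]
  [-17, -37, 0]
D(2):
  [0, -20, 9]
  [-∞, 0, -14]
  [-17, -37, 0]
D(3):
  [0, -20, 9]
  [-31, 0, -14]
  [-17, -37, 0]
Answer: C*[1][2] = -20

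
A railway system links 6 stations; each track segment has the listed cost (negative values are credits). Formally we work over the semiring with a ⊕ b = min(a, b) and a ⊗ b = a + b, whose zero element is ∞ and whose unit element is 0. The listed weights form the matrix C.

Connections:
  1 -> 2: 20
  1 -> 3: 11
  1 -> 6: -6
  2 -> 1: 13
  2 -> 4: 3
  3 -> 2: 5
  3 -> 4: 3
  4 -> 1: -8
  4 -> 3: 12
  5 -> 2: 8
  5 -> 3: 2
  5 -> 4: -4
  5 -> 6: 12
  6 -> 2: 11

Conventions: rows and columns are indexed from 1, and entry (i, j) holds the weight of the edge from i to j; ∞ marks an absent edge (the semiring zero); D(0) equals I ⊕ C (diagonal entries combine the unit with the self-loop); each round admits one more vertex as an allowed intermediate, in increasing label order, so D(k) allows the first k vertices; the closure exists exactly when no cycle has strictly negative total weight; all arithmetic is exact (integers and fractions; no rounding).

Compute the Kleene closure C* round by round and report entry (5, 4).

D(0):
  [0, 20, 11, ∞, ∞, -6]
  [13, 0, ∞, 3, ∞, ∞]
  [∞, 5, 0, 3, ∞, ∞]
  [-8, ∞, 12, 0, ∞, ∞]
  [∞, 8, 2, -4, 0, 12]
  [∞, 11, ∞, ∞, ∞, 0]
D(1):
  [0, 20, 11, ∞, ∞, -6]
  [13, 0, 24, 3, ∞, 7]
  [∞, 5, 0, 3, ∞, ∞]
  [-8, 12, 3, 0, ∞, -14]
  [∞, 8, 2, -4, 0, 12]
  [∞, 11, ∞, ∞, ∞, 0]
D(2):
  [0, 20, 11, 23, ∞, -6]
  [13, 0, 24, 3, ∞, 7]
  [18, 5, 0, 3, ∞, 12]
  [-8, 12, 3, 0, ∞, -14]
  [21, 8, 2, -4, 0, 12]
  [24, 11, 35, 14, ∞, 0]
D(3):
  [0, 16, 11, 14, ∞, -6]
  [13, 0, 24, 3, ∞, 7]
  [18, 5, 0, 3, ∞, 12]
  [-8, 8, 3, 0, ∞, -14]
  [20, 7, 2, -4, 0, 12]
  [24, 11, 35, 14, ∞, 0]
D(4):
  [0, 16, 11, 14, ∞, -6]
  [-5, 0, 6, 3, ∞, -11]
  [-5, 5, 0, 3, ∞, -11]
  [-8, 8, 3, 0, ∞, -14]
  [-12, 4, -1, -4, 0, -18]
  [6, 11, 17, 14, ∞, 0]
D(5):
  [0, 16, 11, 14, ∞, -6]
  [-5, 0, 6, 3, ∞, -11]
  [-5, 5, 0, 3, ∞, -11]
  [-8, 8, 3, 0, ∞, -14]
  [-12, 4, -1, -4, 0, -18]
  [6, 11, 17, 14, ∞, 0]
D(6):
  [0, 5, 11, 8, ∞, -6]
  [-5, 0, 6, 3, ∞, -11]
  [-5, 0, 0, 3, ∞, -11]
  [-8, -3, 3, 0, ∞, -14]
  [-12, -7, -1, -4, 0, -18]
  [6, 11, 17, 14, ∞, 0]
Answer: C*[5][4] = -4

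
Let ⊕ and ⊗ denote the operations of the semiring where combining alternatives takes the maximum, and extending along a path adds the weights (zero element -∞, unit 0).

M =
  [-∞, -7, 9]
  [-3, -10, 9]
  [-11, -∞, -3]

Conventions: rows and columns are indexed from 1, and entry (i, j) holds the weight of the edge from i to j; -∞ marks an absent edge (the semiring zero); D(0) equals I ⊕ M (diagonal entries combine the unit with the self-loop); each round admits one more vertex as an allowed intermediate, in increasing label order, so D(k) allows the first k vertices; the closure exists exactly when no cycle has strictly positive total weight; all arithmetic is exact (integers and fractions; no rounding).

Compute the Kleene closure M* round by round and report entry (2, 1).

D(0):
  [0, -7, 9]
  [-3, 0, 9]
  [-11, -∞, 0]
D(1):
  [0, -7, 9]
  [-3, 0, 9]
  [-11, -18, 0]
D(2):
  [0, -7, 9]
  [-3, 0, 9]
  [-11, -18, 0]
D(3):
  [0, -7, 9]
  [-2, 0, 9]
  [-11, -18, 0]
Answer: M*[2][1] = -2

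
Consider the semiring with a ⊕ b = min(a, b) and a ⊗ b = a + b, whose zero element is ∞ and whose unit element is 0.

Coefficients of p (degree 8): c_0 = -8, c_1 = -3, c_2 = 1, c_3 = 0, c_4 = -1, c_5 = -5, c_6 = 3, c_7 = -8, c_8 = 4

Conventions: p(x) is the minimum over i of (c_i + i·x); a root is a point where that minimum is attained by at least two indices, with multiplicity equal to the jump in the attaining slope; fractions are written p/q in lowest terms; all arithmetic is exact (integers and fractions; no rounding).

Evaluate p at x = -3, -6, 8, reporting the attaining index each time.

p(-3) = min(-8+0·(-3)=-8, -3+1·(-3)=-6, 1+2·(-3)=-5, 0+3·(-3)=-9, -1+4·(-3)=-13, -5+5·(-3)=-20, 3+6·(-3)=-15, -8+7·(-3)=-29, 4+8·(-3)=-20) = -29 (attained by i=7)
p(-6) = min(-8+0·(-6)=-8, -3+1·(-6)=-9, 1+2·(-6)=-11, 0+3·(-6)=-18, -1+4·(-6)=-25, -5+5·(-6)=-35, 3+6·(-6)=-33, -8+7·(-6)=-50, 4+8·(-6)=-44) = -50 (attained by i=7)
p(8) = min(-8+0·8=-8, -3+1·8=5, 1+2·8=17, 0+3·8=24, -1+4·8=31, -5+5·8=35, 3+6·8=51, -8+7·8=48, 4+8·8=68) = -8 (attained by i=0)
Answer: p(-3) = -29; p(-6) = -50; p(8) = -8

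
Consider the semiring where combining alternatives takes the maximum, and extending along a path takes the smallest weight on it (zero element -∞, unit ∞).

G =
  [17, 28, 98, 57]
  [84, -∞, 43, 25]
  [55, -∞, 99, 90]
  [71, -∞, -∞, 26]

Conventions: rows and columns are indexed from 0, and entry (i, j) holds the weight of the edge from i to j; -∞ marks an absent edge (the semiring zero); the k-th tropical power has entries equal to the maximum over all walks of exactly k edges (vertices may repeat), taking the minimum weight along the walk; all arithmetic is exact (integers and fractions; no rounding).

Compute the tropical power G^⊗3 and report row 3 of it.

G^⊗2:
  [57, 17, 98, 90]
  [43, 28, 84, 57]
  [71, 28, 99, 90]
  [26, 28, 71, 57]
G^⊗3:
  [71, 28, 98, 90]
  [57, 28, 84, 84]
  [71, 28, 99, 90]
  [57, 26, 71, 71]
Answer: row 3 of G^⊗3 = [57, 26, 71, 71]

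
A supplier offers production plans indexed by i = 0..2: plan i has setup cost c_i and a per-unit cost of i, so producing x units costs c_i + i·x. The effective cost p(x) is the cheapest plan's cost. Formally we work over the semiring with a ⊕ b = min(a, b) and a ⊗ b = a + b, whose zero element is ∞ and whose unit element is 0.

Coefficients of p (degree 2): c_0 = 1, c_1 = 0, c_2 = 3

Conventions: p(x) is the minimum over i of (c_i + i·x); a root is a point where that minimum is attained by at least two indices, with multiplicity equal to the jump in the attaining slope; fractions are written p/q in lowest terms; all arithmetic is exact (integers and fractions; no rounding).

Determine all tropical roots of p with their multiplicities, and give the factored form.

hull edge (i=0, c=1) to (i=1, c=0): slope -1, span 1
hull edge (i=1, c=0) to (i=2, c=3): slope 3, span 1
Factored form: p(x) = 3 ⊗ (x ⊕ (-3)) ⊗ (x ⊕ 1)
Answer: roots = -3 (mult 1), 1 (mult 1)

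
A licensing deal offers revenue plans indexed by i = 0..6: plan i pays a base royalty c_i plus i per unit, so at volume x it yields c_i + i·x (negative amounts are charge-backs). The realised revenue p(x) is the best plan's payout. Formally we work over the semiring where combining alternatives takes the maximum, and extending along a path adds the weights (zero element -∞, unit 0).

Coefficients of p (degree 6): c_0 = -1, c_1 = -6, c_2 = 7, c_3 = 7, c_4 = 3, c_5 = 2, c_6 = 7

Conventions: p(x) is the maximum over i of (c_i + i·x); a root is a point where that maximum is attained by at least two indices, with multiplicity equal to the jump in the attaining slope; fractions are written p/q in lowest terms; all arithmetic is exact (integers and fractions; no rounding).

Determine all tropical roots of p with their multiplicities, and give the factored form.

hull edge (i=0, c=-1) to (i=2, c=7): slope 4, span 2
hull edge (i=2, c=7) to (i=6, c=7): slope 0, span 4
Factored form: p(x) = 7 ⊗ (x ⊕ (-4)) ⊗ (x ⊕ (-4)) ⊗ (x ⊕ 0) ⊗ (x ⊕ 0) ⊗ (x ⊕ 0) ⊗ (x ⊕ 0)
Answer: roots = -4 (mult 2), 0 (mult 4)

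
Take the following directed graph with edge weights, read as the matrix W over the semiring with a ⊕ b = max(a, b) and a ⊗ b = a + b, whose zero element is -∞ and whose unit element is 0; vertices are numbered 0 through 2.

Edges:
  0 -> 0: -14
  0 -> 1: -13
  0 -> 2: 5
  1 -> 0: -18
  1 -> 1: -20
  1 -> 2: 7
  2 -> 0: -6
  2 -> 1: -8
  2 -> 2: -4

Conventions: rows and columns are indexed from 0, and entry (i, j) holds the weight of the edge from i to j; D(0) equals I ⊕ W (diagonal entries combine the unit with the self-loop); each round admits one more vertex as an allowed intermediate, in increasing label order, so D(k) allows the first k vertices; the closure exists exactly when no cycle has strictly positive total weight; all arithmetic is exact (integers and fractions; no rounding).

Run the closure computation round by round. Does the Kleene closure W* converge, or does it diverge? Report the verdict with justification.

D(0):
  [0, -13, 5]
  [-18, 0, 7]
  [-6, -8, 0]
D(1):
  [0, -13, 5]
  [-18, 0, 7]
  [-6, -8, 0]
D(2):
  [0, -13, 5]
  [-18, 0, 7]
  [-6, -8, 0]
D(3):
  [0, -3, 5]
  [1, 0, 7]
  [-6, -8, 0]
Key observation: every diagonal entry stays at the unit through all rounds, so no improving cycle exists.
Answer: CONVERGES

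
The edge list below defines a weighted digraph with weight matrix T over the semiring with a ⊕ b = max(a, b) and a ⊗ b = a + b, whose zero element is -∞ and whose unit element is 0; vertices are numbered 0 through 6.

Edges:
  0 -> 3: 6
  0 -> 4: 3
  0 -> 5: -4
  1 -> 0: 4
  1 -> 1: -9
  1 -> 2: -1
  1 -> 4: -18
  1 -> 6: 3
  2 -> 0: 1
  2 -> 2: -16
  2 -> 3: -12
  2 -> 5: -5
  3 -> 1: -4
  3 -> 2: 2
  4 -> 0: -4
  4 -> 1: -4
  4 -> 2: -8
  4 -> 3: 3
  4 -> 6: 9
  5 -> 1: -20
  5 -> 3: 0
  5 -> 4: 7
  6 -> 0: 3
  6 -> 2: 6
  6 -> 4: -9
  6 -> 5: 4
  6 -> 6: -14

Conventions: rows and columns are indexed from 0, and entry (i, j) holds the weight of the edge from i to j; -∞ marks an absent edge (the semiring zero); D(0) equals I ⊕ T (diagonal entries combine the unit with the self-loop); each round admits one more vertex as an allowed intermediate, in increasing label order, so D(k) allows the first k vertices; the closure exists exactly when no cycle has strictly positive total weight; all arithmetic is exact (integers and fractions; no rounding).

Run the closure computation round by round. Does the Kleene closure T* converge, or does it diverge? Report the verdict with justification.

D(0):
  [0, -∞, -∞, 6, 3, -4, -∞]
  [4, 0, -1, -∞, -18, -∞, 3]
  [1, -∞, 0, -12, -∞, -5, -∞]
  [-∞, -4, 2, 0, -∞, -∞, -∞]
  [-4, -4, -8, 3, 0, -∞, 9]
  [-∞, -20, -∞, 0, 7, 0, -∞]
  [3, -∞, 6, -∞, -9, 4, 0]
D(1):
  [0, -∞, -∞, 6, 3, -4, -∞]
  [4, 0, -1, 10, 7, 0, 3]
  [1, -∞, 0, 7, 4, -3, -∞]
  [-∞, -4, 2, 0, -∞, -∞, -∞]
  [-4, -4, -8, 3, 0, -8, 9]
  [-∞, -20, -∞, 0, 7, 0, -∞]
  [3, -∞, 6, 9, 6, 4, 0]
Detection: at round 2, diagonal entry (3, 3) turns strictly positive.
Key observation: the cycle 3->1->0->3 has total weight (-4) + 4 + 6, which is strictly positive.
Answer: DIVERGES — positive cycle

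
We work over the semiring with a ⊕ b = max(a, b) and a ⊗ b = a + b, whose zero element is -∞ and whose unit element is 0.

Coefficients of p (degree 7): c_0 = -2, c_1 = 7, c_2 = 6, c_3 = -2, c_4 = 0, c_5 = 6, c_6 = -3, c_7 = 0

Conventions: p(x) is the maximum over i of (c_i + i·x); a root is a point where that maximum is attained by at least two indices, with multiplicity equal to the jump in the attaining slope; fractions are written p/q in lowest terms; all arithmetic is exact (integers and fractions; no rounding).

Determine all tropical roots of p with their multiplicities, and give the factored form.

hull edge (i=0, c=-2) to (i=1, c=7): slope 9, span 1
hull edge (i=1, c=7) to (i=5, c=6): slope -1/4, span 4
hull edge (i=5, c=6) to (i=7, c=0): slope -3, span 2
Factored form: p(x) = 0 ⊗ (x ⊕ (-9)) ⊗ (x ⊕ 1/4) ⊗ (x ⊕ 1/4) ⊗ (x ⊕ 1/4) ⊗ (x ⊕ 1/4) ⊗ (x ⊕ 3) ⊗ (x ⊕ 3)
Answer: roots = -9 (mult 1), 1/4 (mult 4), 3 (mult 2)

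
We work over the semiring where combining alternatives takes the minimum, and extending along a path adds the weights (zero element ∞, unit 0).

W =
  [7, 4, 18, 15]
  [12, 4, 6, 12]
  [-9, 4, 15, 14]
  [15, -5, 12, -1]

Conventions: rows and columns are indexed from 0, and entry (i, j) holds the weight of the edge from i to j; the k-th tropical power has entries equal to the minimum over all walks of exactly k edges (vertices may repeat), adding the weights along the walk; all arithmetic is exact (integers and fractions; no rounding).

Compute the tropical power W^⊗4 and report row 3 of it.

W^⊗2:
  [9, 8, 10, 14]
  [-3, 7, 10, 11]
  [-2, -5, 9, 6]
  [3, -6, 1, -2]
W^⊗3:
  [1, 9, 14, 13]
  [1, 1, 13, 10]
  [0, -1, 1, 5]
  [-8, -7, 0, -3]
W^⊗4:
  [5, 5, 15, 12]
  [4, 5, 7, 9]
  [-8, 0, 5, 4]
  [-9, -8, -1, -4]
Answer: row 3 of W^⊗4 = [-9, -8, -1, -4]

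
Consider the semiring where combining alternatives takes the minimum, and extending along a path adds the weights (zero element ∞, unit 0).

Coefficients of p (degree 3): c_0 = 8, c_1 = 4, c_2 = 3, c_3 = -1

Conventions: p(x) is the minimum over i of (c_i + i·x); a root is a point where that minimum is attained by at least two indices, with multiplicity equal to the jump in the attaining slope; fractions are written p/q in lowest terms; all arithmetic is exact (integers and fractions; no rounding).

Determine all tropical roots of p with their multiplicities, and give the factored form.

hull edge (i=0, c=8) to (i=1, c=4): slope -4, span 1
hull edge (i=1, c=4) to (i=3, c=-1): slope -5/2, span 2
Factored form: p(x) = -1 ⊗ (x ⊕ 5/2) ⊗ (x ⊕ 5/2) ⊗ (x ⊕ 4)
Answer: roots = 5/2 (mult 2), 4 (mult 1)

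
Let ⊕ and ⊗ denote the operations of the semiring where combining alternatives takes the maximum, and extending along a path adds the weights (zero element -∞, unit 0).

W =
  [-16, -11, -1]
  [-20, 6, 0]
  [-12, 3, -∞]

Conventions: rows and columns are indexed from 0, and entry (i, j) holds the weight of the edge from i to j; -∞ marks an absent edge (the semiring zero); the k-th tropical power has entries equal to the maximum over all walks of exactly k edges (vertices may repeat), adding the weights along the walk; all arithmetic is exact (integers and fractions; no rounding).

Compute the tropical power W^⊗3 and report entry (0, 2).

W^⊗2:
  [-13, 2, -11]
  [-12, 12, 6]
  [-17, 9, 3]
W^⊗3:
  [-18, 8, 2]
  [-6, 18, 12]
  [-9, 15, 9]
Key observation: the optimum is the walk 0->2->1->2, with weight (-1) + 3 + 0 = 2.
Optimal value attained by: walk 0->2->1->2.
Answer: (W^⊗3)[0][2] = 2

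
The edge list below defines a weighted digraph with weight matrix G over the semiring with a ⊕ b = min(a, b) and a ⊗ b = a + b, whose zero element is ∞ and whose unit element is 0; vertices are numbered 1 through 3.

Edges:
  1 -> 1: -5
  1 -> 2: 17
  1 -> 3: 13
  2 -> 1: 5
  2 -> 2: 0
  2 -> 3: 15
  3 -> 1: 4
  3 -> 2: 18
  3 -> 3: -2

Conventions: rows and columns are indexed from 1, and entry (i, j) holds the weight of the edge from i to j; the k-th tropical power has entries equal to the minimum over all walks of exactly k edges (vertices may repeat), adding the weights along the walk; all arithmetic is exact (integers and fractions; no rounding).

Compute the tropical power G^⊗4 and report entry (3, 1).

G^⊗2:
  [-10, 12, 8]
  [0, 0, 13]
  [-1, 16, -4]
G^⊗3:
  [-15, 7, 3]
  [-5, 0, 11]
  [-6, 14, -6]
G^⊗4:
  [-20, 2, -2]
  [-10, 0, 8]
  [-11, 11, -8]
Key observation: the optimum is the walk 3->1->1->1->1, with weight 4 + (-5) + (-5) + (-5) = -11.
Optimal value attained by: walk 3->1->1->1->1.
Answer: (G^⊗4)[3][1] = -11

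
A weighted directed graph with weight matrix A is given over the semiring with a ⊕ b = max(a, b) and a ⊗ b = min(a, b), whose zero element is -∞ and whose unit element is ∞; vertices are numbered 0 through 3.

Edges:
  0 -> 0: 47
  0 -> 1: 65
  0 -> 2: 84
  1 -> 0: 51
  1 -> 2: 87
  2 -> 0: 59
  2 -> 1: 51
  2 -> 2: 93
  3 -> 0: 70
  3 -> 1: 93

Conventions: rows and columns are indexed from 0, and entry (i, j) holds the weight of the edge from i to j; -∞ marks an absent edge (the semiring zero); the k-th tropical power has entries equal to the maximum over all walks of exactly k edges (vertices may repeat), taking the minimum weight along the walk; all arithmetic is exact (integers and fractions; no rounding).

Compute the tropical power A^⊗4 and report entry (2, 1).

A^⊗2:
  [59, 51, 84, -∞]
  [59, 51, 87, -∞]
  [59, 59, 93, -∞]
  [51, 65, 87, -∞]
A^⊗3:
  [59, 59, 84, -∞]
  [59, 59, 87, -∞]
  [59, 59, 93, -∞]
  [59, 51, 87, -∞]
A^⊗4:
  [59, 59, 84, -∞]
  [59, 59, 87, -∞]
  [59, 59, 93, -∞]
  [59, 59, 87, -∞]
Key observation: the optimum is the walk 2->0->2->0->1, with weight 59 min 84 min 59 min 65 = 59.
Optimal value attained by: walk 2->0->2->0->1.
Answer: (A^⊗4)[2][1] = 59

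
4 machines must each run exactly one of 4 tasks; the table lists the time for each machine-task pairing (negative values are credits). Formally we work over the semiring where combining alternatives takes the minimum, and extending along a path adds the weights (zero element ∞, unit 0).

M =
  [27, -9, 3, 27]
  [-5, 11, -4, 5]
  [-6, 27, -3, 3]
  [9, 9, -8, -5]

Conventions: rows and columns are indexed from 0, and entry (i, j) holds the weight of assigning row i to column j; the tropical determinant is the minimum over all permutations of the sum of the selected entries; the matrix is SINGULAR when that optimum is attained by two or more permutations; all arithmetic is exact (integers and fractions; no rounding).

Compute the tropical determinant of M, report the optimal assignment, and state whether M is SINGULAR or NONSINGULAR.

σ = (0, 1, 2, 3): 27 + 11 + (-3) + (-5) = 30
σ = (0, 1, 3, 2): 27 + 11 + 3 + (-8) = 33
σ = (0, 2, 1, 3): 27 + (-4) + 27 + (-5) = 45
σ = (0, 2, 3, 1): 27 + (-4) + 3 + 9 = 35
σ = (0, 3, 1, 2): 27 + 5 + 27 + (-8) = 51
σ = (0, 3, 2, 1): 27 + 5 + (-3) + 9 = 38
σ = (1, 0, 2, 3): (-9) + (-5) + (-3) + (-5) = -22
σ = (1, 0, 3, 2): (-9) + (-5) + 3 + (-8) = -19
σ = (1, 2, 0, 3): (-9) + (-4) + (-6) + (-5) = -24
σ = (1, 2, 3, 0): (-9) + (-4) + 3 + 9 = -1
σ = (1, 3, 0, 2): (-9) + 5 + (-6) + (-8) = -18
σ = (1, 3, 2, 0): (-9) + 5 + (-3) + 9 = 2
σ = (2, 0, 1, 3): 3 + (-5) + 27 + (-5) = 20
σ = (2, 0, 3, 1): 3 + (-5) + 3 + 9 = 10
σ = (2, 1, 0, 3): 3 + 11 + (-6) + (-5) = 3
σ = (2, 1, 3, 0): 3 + 11 + 3 + 9 = 26
σ = (2, 3, 0, 1): 3 + 5 + (-6) + 9 = 11
σ = (2, 3, 1, 0): 3 + 5 + 27 + 9 = 44
σ = (3, 0, 1, 2): 27 + (-5) + 27 + (-8) = 41
σ = (3, 0, 2, 1): 27 + (-5) + (-3) + 9 = 28
σ = (3, 1, 0, 2): 27 + 11 + (-6) + (-8) = 24
σ = (3, 1, 2, 0): 27 + 11 + (-3) + 9 = 44
σ = (3, 2, 0, 1): 27 + (-4) + (-6) + 9 = 26
σ = (3, 2, 1, 0): 27 + (-4) + 27 + 9 = 59
Optimal value attained by: σ = (1, 2, 0, 3).
Answer: det⊕(M) = -24; verdict: NONSINGULAR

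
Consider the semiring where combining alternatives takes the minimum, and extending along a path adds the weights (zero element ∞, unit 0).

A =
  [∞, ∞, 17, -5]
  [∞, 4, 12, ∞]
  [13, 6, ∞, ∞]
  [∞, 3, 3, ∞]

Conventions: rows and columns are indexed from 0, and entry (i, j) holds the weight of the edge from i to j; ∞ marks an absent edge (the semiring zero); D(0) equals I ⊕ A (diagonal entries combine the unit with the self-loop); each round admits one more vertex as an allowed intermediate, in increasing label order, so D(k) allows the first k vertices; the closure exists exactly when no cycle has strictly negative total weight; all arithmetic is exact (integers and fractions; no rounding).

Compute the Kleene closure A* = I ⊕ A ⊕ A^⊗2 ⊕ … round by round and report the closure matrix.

D(0):
  [0, ∞, 17, -5]
  [∞, 0, 12, ∞]
  [13, 6, 0, ∞]
  [∞, 3, 3, 0]
D(1):
  [0, ∞, 17, -5]
  [∞, 0, 12, ∞]
  [13, 6, 0, 8]
  [∞, 3, 3, 0]
D(2):
  [0, ∞, 17, -5]
  [∞, 0, 12, ∞]
  [13, 6, 0, 8]
  [∞, 3, 3, 0]
D(3):
  [0, 23, 17, -5]
  [25, 0, 12, 20]
  [13, 6, 0, 8]
  [16, 3, 3, 0]
D(4):
  [0, -2, -2, -5]
  [25, 0, 12, 20]
  [13, 6, 0, 8]
  [16, 3, 3, 0]
Answer: A* = [[0, -2, -2, -5], [25, 0, 12, 20], [13, 6, 0, 8], [16, 3, 3, 0]]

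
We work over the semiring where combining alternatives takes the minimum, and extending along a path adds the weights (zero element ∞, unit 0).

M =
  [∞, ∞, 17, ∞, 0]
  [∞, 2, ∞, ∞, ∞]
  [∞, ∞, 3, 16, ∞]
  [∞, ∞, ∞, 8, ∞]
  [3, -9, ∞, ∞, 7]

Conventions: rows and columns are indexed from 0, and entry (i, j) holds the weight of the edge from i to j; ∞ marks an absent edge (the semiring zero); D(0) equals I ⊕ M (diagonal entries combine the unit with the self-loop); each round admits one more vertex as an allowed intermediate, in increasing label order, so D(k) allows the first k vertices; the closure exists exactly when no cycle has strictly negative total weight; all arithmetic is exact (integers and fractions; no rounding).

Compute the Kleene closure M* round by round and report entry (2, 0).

D(0):
  [0, ∞, 17, ∞, 0]
  [∞, 0, ∞, ∞, ∞]
  [∞, ∞, 0, 16, ∞]
  [∞, ∞, ∞, 0, ∞]
  [3, -9, ∞, ∞, 0]
D(1):
  [0, ∞, 17, ∞, 0]
  [∞, 0, ∞, ∞, ∞]
  [∞, ∞, 0, 16, ∞]
  [∞, ∞, ∞, 0, ∞]
  [3, -9, 20, ∞, 0]
D(2):
  [0, ∞, 17, ∞, 0]
  [∞, 0, ∞, ∞, ∞]
  [∞, ∞, 0, 16, ∞]
  [∞, ∞, ∞, 0, ∞]
  [3, -9, 20, ∞, 0]
D(3):
  [0, ∞, 17, 33, 0]
  [∞, 0, ∞, ∞, ∞]
  [∞, ∞, 0, 16, ∞]
  [∞, ∞, ∞, 0, ∞]
  [3, -9, 20, 36, 0]
D(4):
  [0, ∞, 17, 33, 0]
  [∞, 0, ∞, ∞, ∞]
  [∞, ∞, 0, 16, ∞]
  [∞, ∞, ∞, 0, ∞]
  [3, -9, 20, 36, 0]
D(5):
  [0, -9, 17, 33, 0]
  [∞, 0, ∞, ∞, ∞]
  [∞, ∞, 0, 16, ∞]
  [∞, ∞, ∞, 0, ∞]
  [3, -9, 20, 36, 0]
Answer: M*[2][0] = ∞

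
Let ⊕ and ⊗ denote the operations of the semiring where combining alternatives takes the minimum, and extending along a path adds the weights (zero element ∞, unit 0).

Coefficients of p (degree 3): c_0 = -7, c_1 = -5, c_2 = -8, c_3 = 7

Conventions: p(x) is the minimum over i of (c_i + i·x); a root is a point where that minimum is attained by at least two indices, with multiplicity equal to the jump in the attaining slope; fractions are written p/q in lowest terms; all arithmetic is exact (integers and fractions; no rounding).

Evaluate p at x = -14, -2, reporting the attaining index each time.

p(-14) = min(-7+0·(-14)=-7, -5+1·(-14)=-19, -8+2·(-14)=-36, 7+3·(-14)=-35) = -36 (attained by i=2)
p(-2) = min(-7+0·(-2)=-7, -5+1·(-2)=-7, -8+2·(-2)=-12, 7+3·(-2)=1) = -12 (attained by i=2)
Answer: p(-14) = -36; p(-2) = -12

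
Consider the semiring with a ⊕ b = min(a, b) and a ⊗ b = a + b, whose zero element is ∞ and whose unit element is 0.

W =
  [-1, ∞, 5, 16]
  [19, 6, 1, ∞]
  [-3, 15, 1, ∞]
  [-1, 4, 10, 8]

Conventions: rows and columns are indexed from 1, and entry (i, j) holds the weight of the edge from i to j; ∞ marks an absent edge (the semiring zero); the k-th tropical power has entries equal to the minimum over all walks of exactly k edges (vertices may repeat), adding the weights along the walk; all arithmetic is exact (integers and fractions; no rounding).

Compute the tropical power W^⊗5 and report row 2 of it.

W^⊗2:
  [-2, 20, 4, 15]
  [-2, 12, 2, 35]
  [-4, 16, 2, 13]
  [-2, 10, 4, 15]
W^⊗3:
  [-3, 19, 3, 14]
  [-3, 17, 3, 14]
  [-5, 17, 1, 12]
  [-3, 16, 3, 14]
W^⊗4:
  [-4, 18, 2, 13]
  [-4, 18, 2, 13]
  [-6, 16, 0, 11]
  [-4, 18, 2, 13]
W^⊗5:
  [-5, 17, 1, 12]
  [-5, 17, 1, 12]
  [-7, 15, -1, 10]
  [-5, 17, 1, 12]
Answer: row 2 of W^⊗5 = [-5, 17, 1, 12]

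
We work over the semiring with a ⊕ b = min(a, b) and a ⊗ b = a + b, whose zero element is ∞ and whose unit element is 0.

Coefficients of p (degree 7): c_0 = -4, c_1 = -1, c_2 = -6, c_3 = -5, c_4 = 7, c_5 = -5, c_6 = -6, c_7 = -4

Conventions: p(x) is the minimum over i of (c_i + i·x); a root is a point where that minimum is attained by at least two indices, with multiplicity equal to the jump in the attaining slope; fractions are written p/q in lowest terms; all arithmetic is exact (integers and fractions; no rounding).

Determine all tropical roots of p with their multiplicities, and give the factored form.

hull edge (i=0, c=-4) to (i=2, c=-6): slope -1, span 2
hull edge (i=2, c=-6) to (i=6, c=-6): slope 0, span 4
hull edge (i=6, c=-6) to (i=7, c=-4): slope 2, span 1
Factored form: p(x) = -4 ⊗ (x ⊕ (-2)) ⊗ (x ⊕ 0) ⊗ (x ⊕ 0) ⊗ (x ⊕ 0) ⊗ (x ⊕ 0) ⊗ (x ⊕ 1) ⊗ (x ⊕ 1)
Answer: roots = -2 (mult 1), 0 (mult 4), 1 (mult 2)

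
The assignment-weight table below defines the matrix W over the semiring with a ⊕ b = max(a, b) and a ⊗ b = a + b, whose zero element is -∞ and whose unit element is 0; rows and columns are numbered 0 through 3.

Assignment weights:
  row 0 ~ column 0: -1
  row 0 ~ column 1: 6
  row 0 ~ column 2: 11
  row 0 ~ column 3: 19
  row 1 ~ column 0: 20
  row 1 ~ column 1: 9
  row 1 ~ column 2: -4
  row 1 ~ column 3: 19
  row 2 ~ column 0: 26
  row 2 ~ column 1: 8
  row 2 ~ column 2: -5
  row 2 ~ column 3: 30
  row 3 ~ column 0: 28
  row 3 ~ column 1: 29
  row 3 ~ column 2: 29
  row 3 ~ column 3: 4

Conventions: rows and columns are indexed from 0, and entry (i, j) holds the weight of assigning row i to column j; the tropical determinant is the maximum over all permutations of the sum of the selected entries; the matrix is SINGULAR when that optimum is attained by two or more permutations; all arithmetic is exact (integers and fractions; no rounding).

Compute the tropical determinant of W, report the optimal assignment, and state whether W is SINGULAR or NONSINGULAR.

σ = (0, 1, 2, 3): (-1) + 9 + (-5) + 4 = 7
σ = (0, 1, 3, 2): (-1) + 9 + 30 + 29 = 67
σ = (0, 2, 1, 3): (-1) + (-4) + 8 + 4 = 7
σ = (0, 2, 3, 1): (-1) + (-4) + 30 + 29 = 54
σ = (0, 3, 1, 2): (-1) + 19 + 8 + 29 = 55
σ = (0, 3, 2, 1): (-1) + 19 + (-5) + 29 = 42
σ = (1, 0, 2, 3): 6 + 20 + (-5) + 4 = 25
σ = (1, 0, 3, 2): 6 + 20 + 30 + 29 = 85
σ = (1, 2, 0, 3): 6 + (-4) + 26 + 4 = 32
σ = (1, 2, 3, 0): 6 + (-4) + 30 + 28 = 60
σ = (1, 3, 0, 2): 6 + 19 + 26 + 29 = 80
σ = (1, 3, 2, 0): 6 + 19 + (-5) + 28 = 48
σ = (2, 0, 1, 3): 11 + 20 + 8 + 4 = 43
σ = (2, 0, 3, 1): 11 + 20 + 30 + 29 = 90
σ = (2, 1, 0, 3): 11 + 9 + 26 + 4 = 50
σ = (2, 1, 3, 0): 11 + 9 + 30 + 28 = 78
σ = (2, 3, 0, 1): 11 + 19 + 26 + 29 = 85
σ = (2, 3, 1, 0): 11 + 19 + 8 + 28 = 66
σ = (3, 0, 1, 2): 19 + 20 + 8 + 29 = 76
σ = (3, 0, 2, 1): 19 + 20 + (-5) + 29 = 63
σ = (3, 1, 0, 2): 19 + 9 + 26 + 29 = 83
σ = (3, 1, 2, 0): 19 + 9 + (-5) + 28 = 51
σ = (3, 2, 0, 1): 19 + (-4) + 26 + 29 = 70
σ = (3, 2, 1, 0): 19 + (-4) + 8 + 28 = 51
Optimal value attained by: σ = (2, 0, 3, 1).
Answer: det⊕(W) = 90; verdict: NONSINGULAR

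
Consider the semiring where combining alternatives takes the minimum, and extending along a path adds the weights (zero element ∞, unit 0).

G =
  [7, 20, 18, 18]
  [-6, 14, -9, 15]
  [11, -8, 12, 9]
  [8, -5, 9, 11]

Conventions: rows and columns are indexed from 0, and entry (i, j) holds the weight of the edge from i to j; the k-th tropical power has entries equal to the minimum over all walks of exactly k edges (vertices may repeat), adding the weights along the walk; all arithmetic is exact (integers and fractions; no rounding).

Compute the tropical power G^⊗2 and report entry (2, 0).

G^⊗2:
  [14, 10, 11, 25]
  [1, -17, 3, 0]
  [-14, 4, -17, 7]
  [-11, 1, -14, 10]
Key observation: the optimum is the walk 2->1->0, with weight (-8) + (-6) = -14.
Optimal value attained by: walk 2->1->0.
Answer: (G^⊗2)[2][0] = -14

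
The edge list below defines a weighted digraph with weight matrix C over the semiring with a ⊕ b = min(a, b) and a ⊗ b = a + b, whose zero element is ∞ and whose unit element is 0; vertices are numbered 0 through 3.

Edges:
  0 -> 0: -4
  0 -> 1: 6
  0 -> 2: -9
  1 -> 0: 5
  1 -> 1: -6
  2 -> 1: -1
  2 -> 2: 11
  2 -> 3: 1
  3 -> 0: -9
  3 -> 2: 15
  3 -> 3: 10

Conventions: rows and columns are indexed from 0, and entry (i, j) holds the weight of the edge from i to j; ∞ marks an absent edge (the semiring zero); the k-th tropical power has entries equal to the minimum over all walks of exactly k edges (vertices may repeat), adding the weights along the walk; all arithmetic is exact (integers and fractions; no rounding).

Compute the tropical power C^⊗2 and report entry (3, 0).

C^⊗2:
  [-8, -10, -13, -8]
  [-1, -12, -4, ∞]
  [-8, -7, 16, 11]
  [-13, -3, -18, 16]
Key observation: the optimum is the walk 3->0->0, with weight (-9) + (-4) = -13.
Optimal value attained by: walk 3->0->0.
Answer: (C^⊗2)[3][0] = -13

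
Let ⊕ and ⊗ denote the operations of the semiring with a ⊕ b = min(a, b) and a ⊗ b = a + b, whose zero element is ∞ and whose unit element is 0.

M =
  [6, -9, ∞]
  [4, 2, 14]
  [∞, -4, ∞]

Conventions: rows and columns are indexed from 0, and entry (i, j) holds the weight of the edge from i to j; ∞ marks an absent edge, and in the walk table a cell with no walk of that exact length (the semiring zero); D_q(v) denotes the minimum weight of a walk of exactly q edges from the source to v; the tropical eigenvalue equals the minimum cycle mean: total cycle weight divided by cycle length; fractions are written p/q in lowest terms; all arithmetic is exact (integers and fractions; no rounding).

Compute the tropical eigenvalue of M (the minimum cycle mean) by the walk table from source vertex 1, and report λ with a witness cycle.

q=0: [∞, 0, ∞]
q=1: [4, 2, 14]
q=2: [6, -5, 16]
q=3: [-1, -3, 9]
Optimal cycle mean attained by: cycle 0->1->0, total (-9) + 4, length 2.
Answer: λ = -5/2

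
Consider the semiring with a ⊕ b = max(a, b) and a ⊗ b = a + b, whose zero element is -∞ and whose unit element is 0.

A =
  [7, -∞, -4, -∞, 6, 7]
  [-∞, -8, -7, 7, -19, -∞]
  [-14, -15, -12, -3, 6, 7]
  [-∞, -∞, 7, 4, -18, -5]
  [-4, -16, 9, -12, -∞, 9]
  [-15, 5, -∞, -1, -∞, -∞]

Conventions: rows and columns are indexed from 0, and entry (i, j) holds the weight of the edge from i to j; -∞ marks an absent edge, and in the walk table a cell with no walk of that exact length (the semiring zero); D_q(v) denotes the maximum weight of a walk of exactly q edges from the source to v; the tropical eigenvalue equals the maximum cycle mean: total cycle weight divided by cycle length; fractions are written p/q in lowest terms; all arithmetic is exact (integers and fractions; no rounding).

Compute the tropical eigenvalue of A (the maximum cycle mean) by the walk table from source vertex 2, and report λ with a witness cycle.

q=0: [-∞, -∞, 0, -∞, -∞, -∞]
q=1: [-14, -15, -12, -3, 6, 7]
q=2: [2, 12, 15, 6, -6, 15]
q=3: [9, 20, 13, 19, 21, 22]
q=4: [17, 27, 30, 27, 19, 30]
q=5: [24, 35, 34, 34, 36, 37]
q=6: [32, 42, 45, 42, 40, 45]
Optimal cycle mean attained by: cycle 2->4->2, total 6 + 9, length 2.
Answer: λ = 15/2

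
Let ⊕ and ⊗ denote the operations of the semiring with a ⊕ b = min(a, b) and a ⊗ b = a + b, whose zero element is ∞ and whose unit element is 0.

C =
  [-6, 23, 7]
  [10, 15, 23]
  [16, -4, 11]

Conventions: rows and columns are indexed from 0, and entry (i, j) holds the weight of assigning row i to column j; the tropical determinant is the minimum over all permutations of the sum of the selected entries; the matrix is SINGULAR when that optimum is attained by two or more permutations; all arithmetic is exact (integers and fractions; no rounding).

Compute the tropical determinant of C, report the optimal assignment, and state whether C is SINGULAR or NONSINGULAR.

σ = (0, 1, 2): (-6) + 15 + 11 = 20
σ = (0, 2, 1): (-6) + 23 + (-4) = 13
σ = (1, 0, 2): 23 + 10 + 11 = 44
σ = (1, 2, 0): 23 + 23 + 16 = 62
σ = (2, 0, 1): 7 + 10 + (-4) = 13
σ = (2, 1, 0): 7 + 15 + 16 = 38
Optimal value attained by: σ = (0, 2, 1).
Answer: det⊕(C) = 13; verdict: SINGULAR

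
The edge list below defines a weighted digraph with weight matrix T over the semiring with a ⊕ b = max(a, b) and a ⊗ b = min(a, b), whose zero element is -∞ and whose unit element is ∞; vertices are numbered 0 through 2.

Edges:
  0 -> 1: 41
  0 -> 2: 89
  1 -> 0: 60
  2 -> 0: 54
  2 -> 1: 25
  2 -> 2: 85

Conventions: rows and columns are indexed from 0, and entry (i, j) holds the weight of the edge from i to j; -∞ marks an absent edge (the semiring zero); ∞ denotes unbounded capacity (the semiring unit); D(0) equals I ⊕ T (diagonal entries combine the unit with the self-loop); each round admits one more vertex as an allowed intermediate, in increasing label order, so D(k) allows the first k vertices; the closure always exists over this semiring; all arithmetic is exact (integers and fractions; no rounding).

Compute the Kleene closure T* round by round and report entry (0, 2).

D(0):
  [∞, 41, 89]
  [60, ∞, -∞]
  [54, 25, ∞]
D(1):
  [∞, 41, 89]
  [60, ∞, 60]
  [54, 41, ∞]
D(2):
  [∞, 41, 89]
  [60, ∞, 60]
  [54, 41, ∞]
D(3):
  [∞, 41, 89]
  [60, ∞, 60]
  [54, 41, ∞]
Answer: T*[0][2] = 89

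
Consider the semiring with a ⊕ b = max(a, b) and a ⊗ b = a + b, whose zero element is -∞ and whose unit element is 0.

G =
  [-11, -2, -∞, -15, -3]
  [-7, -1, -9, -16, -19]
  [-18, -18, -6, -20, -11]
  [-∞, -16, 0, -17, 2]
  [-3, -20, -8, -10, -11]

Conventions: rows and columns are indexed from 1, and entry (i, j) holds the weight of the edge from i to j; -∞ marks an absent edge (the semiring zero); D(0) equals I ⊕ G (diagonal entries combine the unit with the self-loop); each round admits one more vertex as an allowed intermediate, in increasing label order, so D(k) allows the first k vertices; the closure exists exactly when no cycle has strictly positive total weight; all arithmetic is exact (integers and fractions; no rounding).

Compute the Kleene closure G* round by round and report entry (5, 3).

D(0):
  [0, -2, -∞, -15, -3]
  [-7, 0, -9, -16, -19]
  [-18, -18, 0, -20, -11]
  [-∞, -16, 0, 0, 2]
  [-3, -20, -8, -10, 0]
D(1):
  [0, -2, -∞, -15, -3]
  [-7, 0, -9, -16, -10]
  [-18, -18, 0, -20, -11]
  [-∞, -16, 0, 0, 2]
  [-3, -5, -8, -10, 0]
D(2):
  [0, -2, -11, -15, -3]
  [-7, 0, -9, -16, -10]
  [-18, -18, 0, -20, -11]
  [-23, -16, 0, 0, 2]
  [-3, -5, -8, -10, 0]
D(3):
  [0, -2, -11, -15, -3]
  [-7, 0, -9, -16, -10]
  [-18, -18, 0, -20, -11]
  [-18, -16, 0, 0, 2]
  [-3, -5, -8, -10, 0]
D(4):
  [0, -2, -11, -15, -3]
  [-7, 0, -9, -16, -10]
  [-18, -18, 0, -20, -11]
  [-18, -16, 0, 0, 2]
  [-3, -5, -8, -10, 0]
D(5):
  [0, -2, -11, -13, -3]
  [-7, 0, -9, -16, -10]
  [-14, -16, 0, -20, -11]
  [-1, -3, 0, 0, 2]
  [-3, -5, -8, -10, 0]
Answer: G*[5][3] = -8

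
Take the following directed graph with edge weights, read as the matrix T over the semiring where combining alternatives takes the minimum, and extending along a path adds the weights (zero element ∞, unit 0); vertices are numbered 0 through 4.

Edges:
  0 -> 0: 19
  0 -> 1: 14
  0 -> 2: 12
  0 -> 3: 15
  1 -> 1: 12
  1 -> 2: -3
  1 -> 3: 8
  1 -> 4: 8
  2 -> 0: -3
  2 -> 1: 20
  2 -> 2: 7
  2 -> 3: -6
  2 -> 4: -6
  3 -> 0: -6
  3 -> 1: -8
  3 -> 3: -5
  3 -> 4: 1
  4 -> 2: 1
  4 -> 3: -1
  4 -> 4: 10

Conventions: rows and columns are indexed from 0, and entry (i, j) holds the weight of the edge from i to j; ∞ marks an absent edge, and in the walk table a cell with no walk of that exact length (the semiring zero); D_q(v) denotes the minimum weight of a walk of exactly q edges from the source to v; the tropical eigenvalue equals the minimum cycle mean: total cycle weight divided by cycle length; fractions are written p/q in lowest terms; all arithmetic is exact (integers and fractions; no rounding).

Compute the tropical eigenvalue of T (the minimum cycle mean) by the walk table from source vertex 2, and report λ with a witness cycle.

q=0: [∞, ∞, 0, ∞, ∞]
q=1: [-3, 20, 7, -6, -6]
q=2: [-12, -14, -5, -11, -5]
q=3: [-17, -19, -17, -16, -11]
q=4: [-22, -24, -22, -23, -23]
q=5: [-29, -31, -27, -28, -28]
Optimal cycle mean attained by: cycle 1->2->3->1, total (-3) + (-6) + (-8), length 3.
Answer: λ = -17/3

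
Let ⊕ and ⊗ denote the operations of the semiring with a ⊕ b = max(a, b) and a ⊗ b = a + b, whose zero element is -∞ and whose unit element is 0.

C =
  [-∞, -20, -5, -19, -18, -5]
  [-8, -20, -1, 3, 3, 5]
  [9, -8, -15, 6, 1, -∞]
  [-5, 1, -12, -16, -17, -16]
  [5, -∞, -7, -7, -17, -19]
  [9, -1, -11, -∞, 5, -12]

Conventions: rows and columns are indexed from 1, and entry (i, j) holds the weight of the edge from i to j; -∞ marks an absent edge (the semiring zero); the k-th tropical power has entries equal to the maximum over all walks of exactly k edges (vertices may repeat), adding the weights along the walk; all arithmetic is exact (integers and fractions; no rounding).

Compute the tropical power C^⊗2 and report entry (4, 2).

C^⊗2:
  [4, -6, -16, 1, 0, -15]
  [14, 4, -4, 5, 10, -7]
  [6, 7, 4, -5, -5, 4]
  [-3, -15, 0, 4, 4, 6]
  [2, -6, 0, -1, -6, 0]
  [10, -11, 4, 2, 2, 4]
Key observation: the optimum is the walk 4->4->2, with weight (-16) + 1 = -15.
Optimal value attained by: walk 4->4->2.
Answer: (C^⊗2)[4][2] = -15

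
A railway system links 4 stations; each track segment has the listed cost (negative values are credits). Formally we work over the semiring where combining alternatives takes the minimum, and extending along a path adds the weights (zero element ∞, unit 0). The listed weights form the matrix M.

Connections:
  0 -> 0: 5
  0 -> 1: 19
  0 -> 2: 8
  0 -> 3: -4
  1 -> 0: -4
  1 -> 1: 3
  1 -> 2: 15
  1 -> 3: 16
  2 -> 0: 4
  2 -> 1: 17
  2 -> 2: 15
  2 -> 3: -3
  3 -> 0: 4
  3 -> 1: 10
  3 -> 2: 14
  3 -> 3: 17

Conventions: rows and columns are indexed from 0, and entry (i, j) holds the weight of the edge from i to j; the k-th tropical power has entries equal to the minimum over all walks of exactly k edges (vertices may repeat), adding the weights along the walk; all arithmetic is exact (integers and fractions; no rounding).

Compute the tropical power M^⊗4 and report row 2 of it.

M^⊗2:
  [0, 6, 10, 1]
  [-1, 6, 4, -8]
  [1, 7, 11, 0]
  [6, 13, 12, 0]
M^⊗3:
  [2, 9, 8, -4]
  [-4, 2, 6, -5]
  [3, 10, 9, -3]
  [4, 10, 14, 2]
M^⊗4:
  [0, 6, 10, -2]
  [-2, 5, 4, -8]
  [1, 7, 11, -1]
  [6, 12, 12, 0]
Answer: row 2 of M^⊗4 = [1, 7, 11, -1]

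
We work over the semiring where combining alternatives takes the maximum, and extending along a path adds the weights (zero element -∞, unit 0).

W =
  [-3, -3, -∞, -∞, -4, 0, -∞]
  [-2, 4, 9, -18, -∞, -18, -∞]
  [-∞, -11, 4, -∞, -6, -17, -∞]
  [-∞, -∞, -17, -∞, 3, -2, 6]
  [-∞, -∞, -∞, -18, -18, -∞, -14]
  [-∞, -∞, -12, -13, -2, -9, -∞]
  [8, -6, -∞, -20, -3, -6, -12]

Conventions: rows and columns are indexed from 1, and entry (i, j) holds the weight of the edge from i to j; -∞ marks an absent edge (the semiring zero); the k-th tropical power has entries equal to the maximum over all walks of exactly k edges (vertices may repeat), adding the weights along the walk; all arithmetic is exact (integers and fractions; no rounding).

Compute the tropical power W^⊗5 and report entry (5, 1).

W^⊗2:
  [-5, 1, 6, -13, -2, -3, -18]
  [2, 8, 13, -14, 3, -2, -12]
  [-13, -7, 8, -24, -2, -13, -20]
  [14, 0, -13, -14, 3, 0, -6]
  [-6, -20, -35, -34, -15, -20, -12]
  [-∞, -23, -8, -20, -10, -15, -7]
  [5, 5, 3, -19, 4, 8, -14]
W^⊗3:
  [-1, 5, 10, -16, 0, -5, -7]
  [6, 12, 17, -10, 7, 2, -8]
  [-9, -3, 12, -20, 2, -9, -16]
  [11, 11, 9, -13, 10, 14, -8]
  [-4, -9, -11, -32, -10, -6, -24]
  [1, -13, -4, -27, -10, -13, -14]
  [3, 9, 14, -5, 6, 5, -10]
W^⊗4:
  [3, 9, 14, -13, 4, -1, -10]
  [10, 16, 21, -6, 11, 6, -4]
  [-5, 1, 16, -16, 6, -5, -12]
  [9, 15, 20, 1, 12, 11, -4]
  [-7, -5, 0, -19, -8, -4, -24]
  [-2, -2, 0, -26, -3, 1, -21]
  [7, 13, 18, -8, 8, 3, 1]
W^⊗5:
  [7, 13, 18, -9, 8, 3, -7]
  [14, 20, 25, -2, 15, 10, 0]
  [-1, 5, 20, -12, 10, -1, -8]
  [13, 19, 24, -2, 14, 9, 7]
  [-7, -1, 4, -17, -6, -7, -13]
  [-4, 2, 7, -12, -1, -2, -17]
  [11, 17, 22, -5, 12, 7, -2]
Key observation: the optimum is the walk 5->7->1->2->2->1, with weight (-14) + 8 + (-3) + 4 + (-2) = -7.
Optimal value attained by: walk 5->7->1->2->2->1.
Answer: (W^⊗5)[5][1] = -7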